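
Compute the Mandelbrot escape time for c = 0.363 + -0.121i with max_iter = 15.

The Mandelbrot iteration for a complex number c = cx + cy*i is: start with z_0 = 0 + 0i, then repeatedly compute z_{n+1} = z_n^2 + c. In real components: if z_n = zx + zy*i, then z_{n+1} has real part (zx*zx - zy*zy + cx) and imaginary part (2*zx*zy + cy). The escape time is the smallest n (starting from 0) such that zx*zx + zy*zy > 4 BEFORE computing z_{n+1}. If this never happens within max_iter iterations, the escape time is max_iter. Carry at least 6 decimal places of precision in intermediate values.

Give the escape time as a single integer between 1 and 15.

z_0 = 0 + 0i, c = 0.3630 + -0.1210i
Iter 1: z = 0.3630 + -0.1210i, |z|^2 = 0.1464
Iter 2: z = 0.4801 + -0.2088i, |z|^2 = 0.2741
Iter 3: z = 0.5499 + -0.3215i, |z|^2 = 0.4058
Iter 4: z = 0.5620 + -0.4746i, |z|^2 = 0.5411
Iter 5: z = 0.4536 + -0.6545i, |z|^2 = 0.6341
Iter 6: z = 0.1404 + -0.7147i, |z|^2 = 0.5305
Iter 7: z = -0.1281 + -0.3216i, |z|^2 = 0.1199
Iter 8: z = 0.2760 + -0.0386i, |z|^2 = 0.0776
Iter 9: z = 0.4377 + -0.1423i, |z|^2 = 0.2118
Iter 10: z = 0.5343 + -0.2456i, |z|^2 = 0.3458
Iter 11: z = 0.5882 + -0.3834i, |z|^2 = 0.4930
Iter 12: z = 0.5620 + -0.5720i, |z|^2 = 0.6430
Iter 13: z = 0.3516 + -0.7639i, |z|^2 = 0.7072
Iter 14: z = -0.0970 + -0.6582i, |z|^2 = 0.4426

Answer: 15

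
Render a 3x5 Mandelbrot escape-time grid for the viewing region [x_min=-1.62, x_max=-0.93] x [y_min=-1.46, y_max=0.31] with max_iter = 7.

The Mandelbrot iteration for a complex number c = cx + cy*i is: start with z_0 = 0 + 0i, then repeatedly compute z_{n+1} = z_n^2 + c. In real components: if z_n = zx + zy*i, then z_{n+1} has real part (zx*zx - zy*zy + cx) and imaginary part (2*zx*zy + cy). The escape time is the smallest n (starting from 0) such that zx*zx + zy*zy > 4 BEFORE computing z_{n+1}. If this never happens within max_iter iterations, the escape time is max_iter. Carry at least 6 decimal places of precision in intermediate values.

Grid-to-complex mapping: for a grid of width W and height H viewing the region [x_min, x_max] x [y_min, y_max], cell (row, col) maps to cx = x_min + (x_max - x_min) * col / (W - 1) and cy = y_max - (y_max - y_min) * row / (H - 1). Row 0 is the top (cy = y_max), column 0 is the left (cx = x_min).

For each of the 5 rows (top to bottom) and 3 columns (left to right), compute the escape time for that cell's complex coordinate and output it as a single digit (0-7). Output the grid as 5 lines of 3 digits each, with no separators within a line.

(row=0, col=0): c = -1.6200 + 0.3100i → escape time 4
(row=0, col=1): c = -1.2750 + 0.3100i → escape time 7
(row=0, col=2): c = -0.9300 + 0.3100i → escape time 7
(row=1, col=0): c = -1.6200 + -0.1325i → escape time 5
(row=1, col=1): c = -1.2750 + -0.1325i → escape time 7
(row=1, col=2): c = -0.9300 + -0.1325i → escape time 7
(row=2, col=0): c = -1.6200 + -0.5750i → escape time 3
(row=2, col=1): c = -1.2750 + -0.5750i → escape time 3
(row=2, col=2): c = -0.9300 + -0.5750i → escape time 5
(row=3, col=0): c = -1.6200 + -1.0175i → escape time 2
(row=3, col=1): c = -1.2750 + -1.0175i → escape time 3
(row=3, col=2): c = -0.9300 + -1.0175i → escape time 3
(row=4, col=0): c = -1.6200 + -1.4600i → escape time 1
(row=4, col=1): c = -1.2750 + -1.4600i → escape time 2
(row=4, col=2): c = -0.9300 + -1.4600i → escape time 2

Answer: 477
577
335
233
122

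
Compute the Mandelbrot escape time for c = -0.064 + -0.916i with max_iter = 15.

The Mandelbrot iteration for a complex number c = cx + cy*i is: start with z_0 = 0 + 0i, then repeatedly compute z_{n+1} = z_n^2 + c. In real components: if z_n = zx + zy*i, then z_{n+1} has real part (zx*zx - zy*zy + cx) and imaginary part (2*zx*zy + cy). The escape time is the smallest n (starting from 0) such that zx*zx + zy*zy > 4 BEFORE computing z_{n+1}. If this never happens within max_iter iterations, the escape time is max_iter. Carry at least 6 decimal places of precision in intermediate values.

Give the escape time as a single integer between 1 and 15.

Answer: 11

Derivation:
z_0 = 0 + 0i, c = -0.0640 + -0.9160i
Iter 1: z = -0.0640 + -0.9160i, |z|^2 = 0.8432
Iter 2: z = -0.8990 + -0.7988i, |z|^2 = 1.4461
Iter 3: z = 0.1061 + 0.5201i, |z|^2 = 0.2818
Iter 4: z = -0.3232 + -0.8056i, |z|^2 = 0.7535
Iter 5: z = -0.6085 + -0.3952i, |z|^2 = 0.5265
Iter 6: z = 0.1501 + -0.4350i, |z|^2 = 0.2118
Iter 7: z = -0.2307 + -1.0466i, |z|^2 = 1.1486
Iter 8: z = -1.1062 + -0.4331i, |z|^2 = 1.4112
Iter 9: z = 0.9721 + 0.0421i, |z|^2 = 0.9467
Iter 10: z = 0.8791 + -0.8341i, |z|^2 = 1.4686
Iter 11: z = 0.0132 + -2.3826i, |z|^2 = 5.6768
Escaped at iteration 11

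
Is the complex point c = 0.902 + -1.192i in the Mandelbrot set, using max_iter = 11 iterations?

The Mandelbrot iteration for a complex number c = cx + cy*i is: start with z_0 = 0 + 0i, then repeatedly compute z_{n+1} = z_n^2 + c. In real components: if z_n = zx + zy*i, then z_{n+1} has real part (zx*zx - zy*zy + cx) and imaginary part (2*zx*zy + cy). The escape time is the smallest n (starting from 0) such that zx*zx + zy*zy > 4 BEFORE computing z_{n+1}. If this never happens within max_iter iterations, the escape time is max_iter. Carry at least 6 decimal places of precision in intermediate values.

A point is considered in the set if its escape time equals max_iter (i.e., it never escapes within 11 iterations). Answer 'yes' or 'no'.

z_0 = 0 + 0i, c = 0.9020 + -1.1920i
Iter 1: z = 0.9020 + -1.1920i, |z|^2 = 2.2345
Iter 2: z = 0.2947 + -3.3424i, |z|^2 = 11.2583
Escaped at iteration 2

Answer: no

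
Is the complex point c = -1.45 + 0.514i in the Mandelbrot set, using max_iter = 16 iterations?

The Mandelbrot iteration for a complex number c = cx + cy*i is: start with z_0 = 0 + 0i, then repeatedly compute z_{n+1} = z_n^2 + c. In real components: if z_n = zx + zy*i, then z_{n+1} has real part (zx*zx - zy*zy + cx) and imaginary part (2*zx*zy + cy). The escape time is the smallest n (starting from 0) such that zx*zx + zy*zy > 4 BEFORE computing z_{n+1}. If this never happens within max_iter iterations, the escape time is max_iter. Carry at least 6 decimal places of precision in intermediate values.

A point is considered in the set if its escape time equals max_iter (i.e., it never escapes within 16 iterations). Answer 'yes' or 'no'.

z_0 = 0 + 0i, c = -1.4500 + 0.5140i
Iter 1: z = -1.4500 + 0.5140i, |z|^2 = 2.3667
Iter 2: z = 0.3883 + -0.9766i, |z|^2 = 1.1045
Iter 3: z = -2.2530 + -0.2444i, |z|^2 = 5.1356
Escaped at iteration 3

Answer: no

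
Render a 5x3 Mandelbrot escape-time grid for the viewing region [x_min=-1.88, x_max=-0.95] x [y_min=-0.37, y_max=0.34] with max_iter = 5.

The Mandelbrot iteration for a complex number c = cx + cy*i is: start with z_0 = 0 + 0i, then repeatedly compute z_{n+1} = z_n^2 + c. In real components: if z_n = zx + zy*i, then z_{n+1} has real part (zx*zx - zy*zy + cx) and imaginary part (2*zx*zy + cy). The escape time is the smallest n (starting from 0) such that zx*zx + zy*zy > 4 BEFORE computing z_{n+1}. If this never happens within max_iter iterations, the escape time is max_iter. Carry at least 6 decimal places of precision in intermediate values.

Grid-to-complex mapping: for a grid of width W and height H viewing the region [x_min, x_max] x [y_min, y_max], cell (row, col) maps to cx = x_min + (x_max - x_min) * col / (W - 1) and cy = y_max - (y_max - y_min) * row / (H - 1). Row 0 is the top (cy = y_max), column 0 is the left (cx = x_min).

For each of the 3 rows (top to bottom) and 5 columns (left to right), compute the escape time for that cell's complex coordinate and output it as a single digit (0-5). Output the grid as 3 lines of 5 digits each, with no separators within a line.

(row=0, col=0): c = -1.8800 + 0.3400i → escape time 3
(row=0, col=1): c = -1.6475 + 0.3400i → escape time 4
(row=0, col=2): c = -1.4150 + 0.3400i → escape time 5
(row=0, col=3): c = -1.1825 + 0.3400i → escape time 5
(row=0, col=4): c = -0.9500 + 0.3400i → escape time 5
(row=1, col=0): c = -1.8800 + -0.0150i → escape time 5
(row=1, col=1): c = -1.6475 + -0.0150i → escape time 5
(row=1, col=2): c = -1.4150 + -0.0150i → escape time 5
(row=1, col=3): c = -1.1825 + -0.0150i → escape time 5
(row=1, col=4): c = -0.9500 + -0.0150i → escape time 5
(row=2, col=0): c = -1.8800 + -0.3700i → escape time 3
(row=2, col=1): c = -1.6475 + -0.3700i → escape time 4
(row=2, col=2): c = -1.4150 + -0.3700i → escape time 5
(row=2, col=3): c = -1.1825 + -0.3700i → escape time 5
(row=2, col=4): c = -0.9500 + -0.3700i → escape time 5

Answer: 34555
55555
34555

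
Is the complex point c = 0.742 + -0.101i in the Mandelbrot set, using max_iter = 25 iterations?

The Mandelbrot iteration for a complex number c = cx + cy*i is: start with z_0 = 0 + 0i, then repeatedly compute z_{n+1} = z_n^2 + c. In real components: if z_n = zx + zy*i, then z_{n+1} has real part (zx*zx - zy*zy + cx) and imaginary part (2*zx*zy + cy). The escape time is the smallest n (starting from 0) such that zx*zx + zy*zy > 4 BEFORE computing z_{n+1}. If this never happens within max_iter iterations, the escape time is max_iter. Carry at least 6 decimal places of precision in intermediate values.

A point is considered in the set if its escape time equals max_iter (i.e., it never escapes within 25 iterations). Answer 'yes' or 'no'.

z_0 = 0 + 0i, c = 0.7420 + -0.1010i
Iter 1: z = 0.7420 + -0.1010i, |z|^2 = 0.5608
Iter 2: z = 1.2824 + -0.2509i, |z|^2 = 1.7074
Iter 3: z = 2.3235 + -0.7444i, |z|^2 = 5.9529
Escaped at iteration 3

Answer: no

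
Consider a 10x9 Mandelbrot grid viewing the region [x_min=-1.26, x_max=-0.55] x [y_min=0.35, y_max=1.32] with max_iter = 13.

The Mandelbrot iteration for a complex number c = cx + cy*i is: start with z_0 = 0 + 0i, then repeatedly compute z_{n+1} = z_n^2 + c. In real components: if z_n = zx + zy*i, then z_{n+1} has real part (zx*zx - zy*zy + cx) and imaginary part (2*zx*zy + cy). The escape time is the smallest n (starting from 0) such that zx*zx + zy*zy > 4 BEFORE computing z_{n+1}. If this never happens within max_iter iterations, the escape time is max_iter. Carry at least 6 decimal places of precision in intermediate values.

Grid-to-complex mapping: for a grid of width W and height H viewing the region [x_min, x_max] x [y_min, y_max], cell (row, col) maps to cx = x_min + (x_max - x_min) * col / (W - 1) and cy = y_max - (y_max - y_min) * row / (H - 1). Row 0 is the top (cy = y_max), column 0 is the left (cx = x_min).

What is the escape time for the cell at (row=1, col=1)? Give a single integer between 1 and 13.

Answer: 2

Derivation:
z_0 = 0 + 0i, c = -1.1811 + 1.1987i
Iter 1: z = -1.1811 + 1.1987i, |z|^2 = 2.8320
Iter 2: z = -1.2231 + -1.6330i, |z|^2 = 4.1625
Escaped at iteration 2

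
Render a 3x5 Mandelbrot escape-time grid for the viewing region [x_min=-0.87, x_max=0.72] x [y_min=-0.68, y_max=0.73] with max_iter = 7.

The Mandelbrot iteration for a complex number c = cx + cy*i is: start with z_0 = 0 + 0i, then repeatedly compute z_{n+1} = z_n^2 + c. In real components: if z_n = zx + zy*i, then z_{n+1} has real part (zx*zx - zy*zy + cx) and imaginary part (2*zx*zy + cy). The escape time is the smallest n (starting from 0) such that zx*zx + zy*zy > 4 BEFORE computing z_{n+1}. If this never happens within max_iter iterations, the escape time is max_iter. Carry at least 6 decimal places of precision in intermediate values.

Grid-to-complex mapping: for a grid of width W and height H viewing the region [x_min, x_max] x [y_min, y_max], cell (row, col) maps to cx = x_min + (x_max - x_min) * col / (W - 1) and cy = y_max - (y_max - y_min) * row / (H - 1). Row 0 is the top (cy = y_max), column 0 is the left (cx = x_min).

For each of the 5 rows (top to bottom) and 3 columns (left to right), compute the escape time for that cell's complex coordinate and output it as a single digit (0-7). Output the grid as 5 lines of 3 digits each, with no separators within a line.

Answer: 473
773
773
773
473

Derivation:
(row=0, col=0): c = -0.8700 + 0.7300i → escape time 4
(row=0, col=1): c = -0.0750 + 0.7300i → escape time 7
(row=0, col=2): c = 0.7200 + 0.7300i → escape time 3
(row=1, col=0): c = -0.8700 + 0.3775i → escape time 7
(row=1, col=1): c = -0.0750 + 0.3775i → escape time 7
(row=1, col=2): c = 0.7200 + 0.3775i → escape time 3
(row=2, col=0): c = -0.8700 + 0.0250i → escape time 7
(row=2, col=1): c = -0.0750 + 0.0250i → escape time 7
(row=2, col=2): c = 0.7200 + 0.0250i → escape time 3
(row=3, col=0): c = -0.8700 + -0.3275i → escape time 7
(row=3, col=1): c = -0.0750 + -0.3275i → escape time 7
(row=3, col=2): c = 0.7200 + -0.3275i → escape time 3
(row=4, col=0): c = -0.8700 + -0.6800i → escape time 4
(row=4, col=1): c = -0.0750 + -0.6800i → escape time 7
(row=4, col=2): c = 0.7200 + -0.6800i → escape time 3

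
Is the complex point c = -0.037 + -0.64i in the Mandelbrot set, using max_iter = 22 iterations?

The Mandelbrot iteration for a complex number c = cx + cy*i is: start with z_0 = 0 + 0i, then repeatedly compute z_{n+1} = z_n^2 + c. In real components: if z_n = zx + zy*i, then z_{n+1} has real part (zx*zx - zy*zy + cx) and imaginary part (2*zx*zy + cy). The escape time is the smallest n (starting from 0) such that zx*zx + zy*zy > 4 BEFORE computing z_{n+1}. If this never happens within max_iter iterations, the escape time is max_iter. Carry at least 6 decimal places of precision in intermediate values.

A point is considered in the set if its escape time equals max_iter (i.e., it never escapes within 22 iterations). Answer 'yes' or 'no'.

Answer: yes

Derivation:
z_0 = 0 + 0i, c = -0.0370 + -0.6400i
Iter 1: z = -0.0370 + -0.6400i, |z|^2 = 0.4110
Iter 2: z = -0.4452 + -0.5926i, |z|^2 = 0.5495
Iter 3: z = -0.1900 + -0.1123i, |z|^2 = 0.0487
Iter 4: z = -0.0135 + -0.5973i, |z|^2 = 0.3570
Iter 5: z = -0.3936 + -0.6239i, |z|^2 = 0.5441
Iter 6: z = -0.2713 + -0.1489i, |z|^2 = 0.0957
Iter 7: z = 0.0144 + -0.5592i, |z|^2 = 0.3130
Iter 8: z = -0.3495 + -0.6561i, |z|^2 = 0.5527
Iter 9: z = -0.3453 + -0.1813i, |z|^2 = 0.1521
Iter 10: z = 0.0494 + -0.5148i, |z|^2 = 0.2674
Iter 11: z = -0.2996 + -0.6908i, |z|^2 = 0.5670
Iter 12: z = -0.4245 + -0.2261i, |z|^2 = 0.2313
Iter 13: z = 0.0921 + -0.4480i, |z|^2 = 0.2092
Iter 14: z = -0.2292 + -0.7225i, |z|^2 = 0.5746
Iter 15: z = -0.5065 + -0.3087i, |z|^2 = 0.3518
Iter 16: z = 0.1242 + -0.3273i, |z|^2 = 0.1225
Iter 17: z = -0.1287 + -0.7213i, |z|^2 = 0.5368
Iter 18: z = -0.5407 + -0.4544i, |z|^2 = 0.4988
Iter 19: z = 0.0489 + -0.1486i, |z|^2 = 0.0245
Iter 20: z = -0.0567 + -0.6545i, |z|^2 = 0.4316
Iter 21: z = -0.4622 + -0.5658i, |z|^2 = 0.5337
Did not escape in 22 iterations → in set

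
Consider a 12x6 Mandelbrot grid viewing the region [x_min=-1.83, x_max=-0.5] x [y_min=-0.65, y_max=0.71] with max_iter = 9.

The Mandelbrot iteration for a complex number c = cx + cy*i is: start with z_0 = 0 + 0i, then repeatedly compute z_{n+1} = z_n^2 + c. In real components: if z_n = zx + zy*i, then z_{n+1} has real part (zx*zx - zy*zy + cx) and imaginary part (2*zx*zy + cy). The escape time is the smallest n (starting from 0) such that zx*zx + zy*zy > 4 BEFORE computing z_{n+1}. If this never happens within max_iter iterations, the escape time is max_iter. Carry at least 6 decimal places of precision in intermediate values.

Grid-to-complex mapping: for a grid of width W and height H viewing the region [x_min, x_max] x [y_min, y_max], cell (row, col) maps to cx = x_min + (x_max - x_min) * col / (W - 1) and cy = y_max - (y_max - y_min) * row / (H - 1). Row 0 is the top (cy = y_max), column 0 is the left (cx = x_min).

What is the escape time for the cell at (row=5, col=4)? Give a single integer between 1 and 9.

z_0 = 0 + 0i, c = -1.3464 + -0.6500i
Iter 1: z = -1.3464 + -0.6500i, |z|^2 = 2.2352
Iter 2: z = 0.0438 + 1.1003i, |z|^2 = 1.2125
Iter 3: z = -2.5550 + -0.5535i, |z|^2 = 6.8347
Escaped at iteration 3

Answer: 3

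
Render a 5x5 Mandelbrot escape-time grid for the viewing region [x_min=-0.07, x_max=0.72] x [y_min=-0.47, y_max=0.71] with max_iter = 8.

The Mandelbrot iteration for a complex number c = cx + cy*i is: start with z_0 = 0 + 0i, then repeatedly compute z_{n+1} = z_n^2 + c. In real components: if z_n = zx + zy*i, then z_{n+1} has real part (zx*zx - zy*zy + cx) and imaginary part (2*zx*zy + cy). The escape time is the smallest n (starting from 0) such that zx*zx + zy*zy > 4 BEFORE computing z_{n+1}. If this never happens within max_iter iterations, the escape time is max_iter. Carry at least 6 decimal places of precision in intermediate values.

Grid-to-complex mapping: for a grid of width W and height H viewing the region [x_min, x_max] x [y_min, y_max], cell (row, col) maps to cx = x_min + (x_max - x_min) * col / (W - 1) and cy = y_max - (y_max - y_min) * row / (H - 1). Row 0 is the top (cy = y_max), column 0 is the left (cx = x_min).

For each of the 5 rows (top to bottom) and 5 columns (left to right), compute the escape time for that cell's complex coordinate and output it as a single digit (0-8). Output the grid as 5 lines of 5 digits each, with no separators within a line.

(row=0, col=0): c = -0.0700 + 0.7100i → escape time 8
(row=0, col=1): c = 0.1275 + 0.7100i → escape time 8
(row=0, col=2): c = 0.3250 + 0.7100i → escape time 6
(row=0, col=3): c = 0.5225 + 0.7100i → escape time 3
(row=0, col=4): c = 0.7200 + 0.7100i → escape time 3
(row=1, col=0): c = -0.0700 + 0.4150i → escape time 8
(row=1, col=1): c = 0.1275 + 0.4150i → escape time 8
(row=1, col=2): c = 0.3250 + 0.4150i → escape time 8
(row=1, col=3): c = 0.5225 + 0.4150i → escape time 5
(row=1, col=4): c = 0.7200 + 0.4150i → escape time 3
(row=2, col=0): c = -0.0700 + 0.1200i → escape time 8
(row=2, col=1): c = 0.1275 + 0.1200i → escape time 8
(row=2, col=2): c = 0.3250 + 0.1200i → escape time 8
(row=2, col=3): c = 0.5225 + 0.1200i → escape time 5
(row=2, col=4): c = 0.7200 + 0.1200i → escape time 3
(row=3, col=0): c = -0.0700 + -0.1750i → escape time 8
(row=3, col=1): c = 0.1275 + -0.1750i → escape time 8
(row=3, col=2): c = 0.3250 + -0.1750i → escape time 8
(row=3, col=3): c = 0.5225 + -0.1750i → escape time 5
(row=3, col=4): c = 0.7200 + -0.1750i → escape time 3
(row=4, col=0): c = -0.0700 + -0.4700i → escape time 8
(row=4, col=1): c = 0.1275 + -0.4700i → escape time 8
(row=4, col=2): c = 0.3250 + -0.4700i → escape time 8
(row=4, col=3): c = 0.5225 + -0.4700i → escape time 5
(row=4, col=4): c = 0.7200 + -0.4700i → escape time 3

Answer: 88633
88853
88853
88853
88853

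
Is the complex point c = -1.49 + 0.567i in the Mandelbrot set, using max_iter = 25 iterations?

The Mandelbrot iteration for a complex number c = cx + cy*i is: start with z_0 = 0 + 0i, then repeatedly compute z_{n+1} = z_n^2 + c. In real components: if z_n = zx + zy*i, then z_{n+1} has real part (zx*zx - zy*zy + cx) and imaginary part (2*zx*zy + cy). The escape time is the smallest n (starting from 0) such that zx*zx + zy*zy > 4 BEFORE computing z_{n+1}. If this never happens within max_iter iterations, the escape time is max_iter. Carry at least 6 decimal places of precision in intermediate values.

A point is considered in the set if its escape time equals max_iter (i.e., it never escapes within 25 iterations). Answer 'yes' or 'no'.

z_0 = 0 + 0i, c = -1.4900 + 0.5670i
Iter 1: z = -1.4900 + 0.5670i, |z|^2 = 2.5416
Iter 2: z = 0.4086 + -1.1227i, |z|^2 = 1.4273
Iter 3: z = -2.5834 + -0.3505i, |z|^2 = 6.7968
Escaped at iteration 3

Answer: no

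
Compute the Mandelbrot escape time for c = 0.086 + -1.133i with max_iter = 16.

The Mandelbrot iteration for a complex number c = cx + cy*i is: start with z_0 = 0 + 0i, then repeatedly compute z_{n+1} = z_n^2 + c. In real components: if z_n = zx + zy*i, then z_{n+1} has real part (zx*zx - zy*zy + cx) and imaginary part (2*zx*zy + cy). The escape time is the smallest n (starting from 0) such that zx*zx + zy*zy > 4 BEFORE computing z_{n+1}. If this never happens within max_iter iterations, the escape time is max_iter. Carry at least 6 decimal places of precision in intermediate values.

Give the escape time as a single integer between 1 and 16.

Answer: 3

Derivation:
z_0 = 0 + 0i, c = 0.0860 + -1.1330i
Iter 1: z = 0.0860 + -1.1330i, |z|^2 = 1.2911
Iter 2: z = -1.1903 + -1.3279i, |z|^2 = 3.1801
Iter 3: z = -0.2605 + 2.0281i, |z|^2 = 4.1811
Escaped at iteration 3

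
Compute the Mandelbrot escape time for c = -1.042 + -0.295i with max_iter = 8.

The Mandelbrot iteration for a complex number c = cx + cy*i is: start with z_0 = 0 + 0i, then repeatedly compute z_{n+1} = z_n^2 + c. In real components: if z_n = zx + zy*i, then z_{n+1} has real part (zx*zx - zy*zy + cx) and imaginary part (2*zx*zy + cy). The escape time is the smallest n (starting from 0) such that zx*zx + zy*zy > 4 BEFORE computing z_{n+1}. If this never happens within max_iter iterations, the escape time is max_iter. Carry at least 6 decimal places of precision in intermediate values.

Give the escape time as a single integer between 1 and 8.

z_0 = 0 + 0i, c = -1.0420 + -0.2950i
Iter 1: z = -1.0420 + -0.2950i, |z|^2 = 1.1728
Iter 2: z = -0.0433 + 0.3198i, |z|^2 = 0.1041
Iter 3: z = -1.1424 + -0.3227i, |z|^2 = 1.4092
Iter 4: z = 0.1589 + 0.4422i, |z|^2 = 0.2208
Iter 5: z = -1.2123 + -0.1544i, |z|^2 = 1.4935
Iter 6: z = 0.4038 + 0.0794i, |z|^2 = 0.1694
Iter 7: z = -0.8852 + -0.2308i, |z|^2 = 0.8369

Answer: 8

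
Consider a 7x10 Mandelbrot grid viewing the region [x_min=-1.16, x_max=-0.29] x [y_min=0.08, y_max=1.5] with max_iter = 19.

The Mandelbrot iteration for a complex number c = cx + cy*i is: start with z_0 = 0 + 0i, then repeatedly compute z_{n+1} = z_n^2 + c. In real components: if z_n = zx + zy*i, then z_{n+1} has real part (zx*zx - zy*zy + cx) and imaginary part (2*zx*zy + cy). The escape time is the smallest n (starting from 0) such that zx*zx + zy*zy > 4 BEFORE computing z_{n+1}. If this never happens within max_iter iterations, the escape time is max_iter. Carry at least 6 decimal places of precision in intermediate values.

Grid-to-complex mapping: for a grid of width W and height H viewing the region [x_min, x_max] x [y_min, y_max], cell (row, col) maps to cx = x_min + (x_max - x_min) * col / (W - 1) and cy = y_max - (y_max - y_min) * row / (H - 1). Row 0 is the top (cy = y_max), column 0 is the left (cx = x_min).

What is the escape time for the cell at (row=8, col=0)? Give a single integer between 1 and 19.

z_0 = 0 + 0i, c = -1.1600 + 0.2378i
Iter 1: z = -1.1600 + 0.2378i, |z|^2 = 1.4021
Iter 2: z = 0.1291 + -0.3139i, |z|^2 = 0.1152
Iter 3: z = -1.2419 + 0.1568i, |z|^2 = 1.5668
Iter 4: z = 0.3576 + -0.1516i, |z|^2 = 0.1509
Iter 5: z = -1.0551 + 0.1294i, |z|^2 = 1.1299
Iter 6: z = -0.0636 + -0.0352i, |z|^2 = 0.0053
Iter 7: z = -1.1572 + 0.2423i, |z|^2 = 1.3978
Iter 8: z = 0.1204 + -0.3229i, |z|^2 = 0.1188
Iter 9: z = -1.2498 + 0.1600i, |z|^2 = 1.5875
Iter 10: z = 0.3763 + -0.1622i, |z|^2 = 0.1679
Iter 11: z = -1.0447 + 0.1157i, |z|^2 = 1.1048
Iter 12: z = -0.0820 + -0.0040i, |z|^2 = 0.0067
Iter 13: z = -1.1533 + 0.2384i, |z|^2 = 1.3869
Iter 14: z = 0.1132 + -0.3122i, |z|^2 = 0.1103
Iter 15: z = -1.2447 + 0.1671i, |z|^2 = 1.5771
Iter 16: z = 0.3612 + -0.1781i, |z|^2 = 0.1622
Iter 17: z = -1.0612 + 0.1091i, |z|^2 = 1.1381
Iter 18: z = -0.0457 + 0.0062i, |z|^2 = 0.0021

Answer: 19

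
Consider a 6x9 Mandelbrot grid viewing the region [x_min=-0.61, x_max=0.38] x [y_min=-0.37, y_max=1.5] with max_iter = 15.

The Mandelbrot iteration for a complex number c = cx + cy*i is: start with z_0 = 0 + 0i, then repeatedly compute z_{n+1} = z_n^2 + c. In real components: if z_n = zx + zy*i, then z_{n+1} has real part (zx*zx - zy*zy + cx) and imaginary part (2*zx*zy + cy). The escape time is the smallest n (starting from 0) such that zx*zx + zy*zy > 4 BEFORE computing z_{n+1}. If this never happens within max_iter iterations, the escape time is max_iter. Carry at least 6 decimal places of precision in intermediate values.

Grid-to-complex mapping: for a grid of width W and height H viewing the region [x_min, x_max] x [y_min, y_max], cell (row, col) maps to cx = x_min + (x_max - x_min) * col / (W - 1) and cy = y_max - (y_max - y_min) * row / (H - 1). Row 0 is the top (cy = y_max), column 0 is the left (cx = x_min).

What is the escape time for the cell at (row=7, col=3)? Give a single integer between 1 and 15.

Answer: 15

Derivation:
z_0 = 0 + 0i, c = -0.0160 + -0.1362i
Iter 1: z = -0.0160 + -0.1362i, |z|^2 = 0.0188
Iter 2: z = -0.0343 + -0.1319i, |z|^2 = 0.0186
Iter 3: z = -0.0322 + -0.1272i, |z|^2 = 0.0172
Iter 4: z = -0.0311 + -0.1281i, |z|^2 = 0.0174
Iter 5: z = -0.0314 + -0.1283i, |z|^2 = 0.0174
Iter 6: z = -0.0315 + -0.1282i, |z|^2 = 0.0174
Iter 7: z = -0.0314 + -0.1282i, |z|^2 = 0.0174
Iter 8: z = -0.0314 + -0.1282i, |z|^2 = 0.0174
Iter 9: z = -0.0314 + -0.1282i, |z|^2 = 0.0174
Iter 10: z = -0.0314 + -0.1282i, |z|^2 = 0.0174
Iter 11: z = -0.0314 + -0.1282i, |z|^2 = 0.0174
Iter 12: z = -0.0314 + -0.1282i, |z|^2 = 0.0174
Iter 13: z = -0.0314 + -0.1282i, |z|^2 = 0.0174
Iter 14: z = -0.0314 + -0.1282i, |z|^2 = 0.0174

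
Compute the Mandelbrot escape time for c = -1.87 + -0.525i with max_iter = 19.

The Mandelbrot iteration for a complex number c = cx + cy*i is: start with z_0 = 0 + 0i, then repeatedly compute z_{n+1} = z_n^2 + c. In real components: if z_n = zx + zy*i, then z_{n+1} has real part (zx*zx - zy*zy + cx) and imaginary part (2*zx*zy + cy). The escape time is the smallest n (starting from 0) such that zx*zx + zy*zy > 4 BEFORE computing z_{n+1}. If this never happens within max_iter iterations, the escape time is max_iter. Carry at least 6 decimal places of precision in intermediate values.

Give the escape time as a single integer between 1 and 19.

Answer: 3

Derivation:
z_0 = 0 + 0i, c = -1.8700 + -0.5250i
Iter 1: z = -1.8700 + -0.5250i, |z|^2 = 3.7725
Iter 2: z = 1.3513 + 1.4385i, |z|^2 = 3.8952
Iter 3: z = -2.1133 + 3.3626i, |z|^2 = 15.7734
Escaped at iteration 3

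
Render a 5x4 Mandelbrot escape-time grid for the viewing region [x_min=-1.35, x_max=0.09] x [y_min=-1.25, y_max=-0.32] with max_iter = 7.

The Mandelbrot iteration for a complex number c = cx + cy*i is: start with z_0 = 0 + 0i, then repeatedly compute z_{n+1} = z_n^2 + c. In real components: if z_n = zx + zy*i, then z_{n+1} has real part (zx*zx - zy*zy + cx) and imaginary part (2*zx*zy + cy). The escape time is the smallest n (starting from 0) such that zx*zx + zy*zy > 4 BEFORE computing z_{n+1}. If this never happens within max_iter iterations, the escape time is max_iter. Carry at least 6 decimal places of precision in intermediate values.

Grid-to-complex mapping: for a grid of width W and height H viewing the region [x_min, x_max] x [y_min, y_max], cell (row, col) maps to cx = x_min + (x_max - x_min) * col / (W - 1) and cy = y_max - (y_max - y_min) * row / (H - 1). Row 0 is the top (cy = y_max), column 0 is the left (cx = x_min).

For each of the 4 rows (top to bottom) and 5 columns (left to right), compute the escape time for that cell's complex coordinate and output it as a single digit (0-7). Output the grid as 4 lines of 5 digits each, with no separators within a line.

(row=0, col=0): c = -1.3500 + -0.3200i → escape time 6
(row=0, col=1): c = -0.9900 + -0.3200i → escape time 7
(row=0, col=2): c = -0.6300 + -0.3200i → escape time 7
(row=0, col=3): c = -0.2700 + -0.3200i → escape time 7
(row=0, col=4): c = 0.0900 + -0.3200i → escape time 7
(row=1, col=0): c = -1.3500 + -0.6300i → escape time 3
(row=1, col=1): c = -0.9900 + -0.6300i → escape time 4
(row=1, col=2): c = -0.6300 + -0.6300i → escape time 7
(row=1, col=3): c = -0.2700 + -0.6300i → escape time 7
(row=1, col=4): c = 0.0900 + -0.6300i → escape time 7
(row=2, col=0): c = -1.3500 + -0.9400i → escape time 3
(row=2, col=1): c = -0.9900 + -0.9400i → escape time 3
(row=2, col=2): c = -0.6300 + -0.9400i → escape time 4
(row=2, col=3): c = -0.2700 + -0.9400i → escape time 6
(row=2, col=4): c = 0.0900 + -0.9400i → escape time 5
(row=3, col=0): c = -1.3500 + -1.2500i → escape time 2
(row=3, col=1): c = -0.9900 + -1.2500i → escape time 3
(row=3, col=2): c = -0.6300 + -1.2500i → escape time 3
(row=3, col=3): c = -0.2700 + -1.2500i → escape time 3
(row=3, col=4): c = 0.0900 + -1.2500i → escape time 2

Answer: 67777
34777
33465
23332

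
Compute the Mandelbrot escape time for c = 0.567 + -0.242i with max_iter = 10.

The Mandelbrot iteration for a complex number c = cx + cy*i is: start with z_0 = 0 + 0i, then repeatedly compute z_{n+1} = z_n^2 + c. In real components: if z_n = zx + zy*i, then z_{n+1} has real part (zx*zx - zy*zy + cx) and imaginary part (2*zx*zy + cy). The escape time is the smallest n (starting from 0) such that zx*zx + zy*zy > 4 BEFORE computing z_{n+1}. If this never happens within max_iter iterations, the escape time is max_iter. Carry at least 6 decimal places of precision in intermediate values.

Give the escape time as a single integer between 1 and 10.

z_0 = 0 + 0i, c = 0.5670 + -0.2420i
Iter 1: z = 0.5670 + -0.2420i, |z|^2 = 0.3801
Iter 2: z = 0.8299 + -0.5164i, |z|^2 = 0.9555
Iter 3: z = 0.9891 + -1.0992i, |z|^2 = 2.1865
Iter 4: z = 0.3370 + -2.4164i, |z|^2 = 5.9525
Escaped at iteration 4

Answer: 4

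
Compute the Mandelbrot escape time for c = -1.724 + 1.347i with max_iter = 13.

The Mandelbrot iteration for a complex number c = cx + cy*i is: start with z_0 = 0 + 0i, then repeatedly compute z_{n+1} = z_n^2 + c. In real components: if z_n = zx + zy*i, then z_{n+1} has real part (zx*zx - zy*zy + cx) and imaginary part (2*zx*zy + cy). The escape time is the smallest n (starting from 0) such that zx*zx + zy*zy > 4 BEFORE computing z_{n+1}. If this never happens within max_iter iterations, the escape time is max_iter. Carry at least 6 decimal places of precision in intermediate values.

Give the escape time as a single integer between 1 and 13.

Answer: 1

Derivation:
z_0 = 0 + 0i, c = -1.7240 + 1.3470i
Iter 1: z = -1.7240 + 1.3470i, |z|^2 = 4.7866
Escaped at iteration 1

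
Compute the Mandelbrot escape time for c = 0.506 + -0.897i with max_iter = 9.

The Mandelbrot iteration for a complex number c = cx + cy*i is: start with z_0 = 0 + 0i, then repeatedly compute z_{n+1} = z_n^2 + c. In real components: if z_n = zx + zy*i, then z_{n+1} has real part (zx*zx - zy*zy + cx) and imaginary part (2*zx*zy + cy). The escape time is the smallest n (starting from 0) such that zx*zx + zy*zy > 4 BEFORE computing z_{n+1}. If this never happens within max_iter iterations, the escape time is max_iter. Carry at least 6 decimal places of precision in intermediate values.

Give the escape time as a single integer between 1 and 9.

Answer: 3

Derivation:
z_0 = 0 + 0i, c = 0.5060 + -0.8970i
Iter 1: z = 0.5060 + -0.8970i, |z|^2 = 1.0606
Iter 2: z = -0.0426 + -1.8048i, |z|^2 = 3.2590
Iter 3: z = -2.7494 + -0.7433i, |z|^2 = 8.1115
Escaped at iteration 3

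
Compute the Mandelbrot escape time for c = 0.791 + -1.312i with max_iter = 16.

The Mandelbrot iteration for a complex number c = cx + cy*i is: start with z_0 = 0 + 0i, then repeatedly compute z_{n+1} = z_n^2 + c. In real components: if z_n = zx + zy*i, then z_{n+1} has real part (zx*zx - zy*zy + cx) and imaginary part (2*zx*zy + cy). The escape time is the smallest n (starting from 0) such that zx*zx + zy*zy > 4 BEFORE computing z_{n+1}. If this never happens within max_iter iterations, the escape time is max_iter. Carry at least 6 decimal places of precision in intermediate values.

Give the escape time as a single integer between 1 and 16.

z_0 = 0 + 0i, c = 0.7910 + -1.3120i
Iter 1: z = 0.7910 + -1.3120i, |z|^2 = 2.3470
Iter 2: z = -0.3047 + -3.3876i, |z|^2 = 11.5685
Escaped at iteration 2

Answer: 2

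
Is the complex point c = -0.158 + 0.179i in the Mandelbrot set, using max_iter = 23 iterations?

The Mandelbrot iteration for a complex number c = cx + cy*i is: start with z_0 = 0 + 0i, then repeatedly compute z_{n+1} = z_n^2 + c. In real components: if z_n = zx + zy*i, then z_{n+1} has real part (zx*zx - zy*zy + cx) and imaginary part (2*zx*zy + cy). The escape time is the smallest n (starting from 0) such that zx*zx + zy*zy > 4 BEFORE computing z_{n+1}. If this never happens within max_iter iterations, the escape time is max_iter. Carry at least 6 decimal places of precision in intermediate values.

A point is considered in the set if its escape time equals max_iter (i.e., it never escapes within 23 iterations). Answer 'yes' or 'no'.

z_0 = 0 + 0i, c = -0.1580 + 0.1790i
Iter 1: z = -0.1580 + 0.1790i, |z|^2 = 0.0570
Iter 2: z = -0.1651 + 0.1224i, |z|^2 = 0.0422
Iter 3: z = -0.1457 + 0.1386i, |z|^2 = 0.0404
Iter 4: z = -0.1560 + 0.1386i, |z|^2 = 0.0435
Iter 5: z = -0.1529 + 0.1358i, |z|^2 = 0.0418
Iter 6: z = -0.1531 + 0.1375i, |z|^2 = 0.0423
Iter 7: z = -0.1535 + 0.1369i, |z|^2 = 0.0423
Iter 8: z = -0.1532 + 0.1370i, |z|^2 = 0.0422
Iter 9: z = -0.1533 + 0.1370i, |z|^2 = 0.0423
Iter 10: z = -0.1533 + 0.1370i, |z|^2 = 0.0423
Iter 11: z = -0.1533 + 0.1370i, |z|^2 = 0.0423
Iter 12: z = -0.1533 + 0.1370i, |z|^2 = 0.0423
Iter 13: z = -0.1533 + 0.1370i, |z|^2 = 0.0423
Iter 14: z = -0.1533 + 0.1370i, |z|^2 = 0.0423
Iter 15: z = -0.1533 + 0.1370i, |z|^2 = 0.0423
Iter 16: z = -0.1533 + 0.1370i, |z|^2 = 0.0423
Iter 17: z = -0.1533 + 0.1370i, |z|^2 = 0.0423
Iter 18: z = -0.1533 + 0.1370i, |z|^2 = 0.0423
Iter 19: z = -0.1533 + 0.1370i, |z|^2 = 0.0423
Iter 20: z = -0.1533 + 0.1370i, |z|^2 = 0.0423
Iter 21: z = -0.1533 + 0.1370i, |z|^2 = 0.0423
Iter 22: z = -0.1533 + 0.1370i, |z|^2 = 0.0423
Did not escape in 23 iterations → in set

Answer: yes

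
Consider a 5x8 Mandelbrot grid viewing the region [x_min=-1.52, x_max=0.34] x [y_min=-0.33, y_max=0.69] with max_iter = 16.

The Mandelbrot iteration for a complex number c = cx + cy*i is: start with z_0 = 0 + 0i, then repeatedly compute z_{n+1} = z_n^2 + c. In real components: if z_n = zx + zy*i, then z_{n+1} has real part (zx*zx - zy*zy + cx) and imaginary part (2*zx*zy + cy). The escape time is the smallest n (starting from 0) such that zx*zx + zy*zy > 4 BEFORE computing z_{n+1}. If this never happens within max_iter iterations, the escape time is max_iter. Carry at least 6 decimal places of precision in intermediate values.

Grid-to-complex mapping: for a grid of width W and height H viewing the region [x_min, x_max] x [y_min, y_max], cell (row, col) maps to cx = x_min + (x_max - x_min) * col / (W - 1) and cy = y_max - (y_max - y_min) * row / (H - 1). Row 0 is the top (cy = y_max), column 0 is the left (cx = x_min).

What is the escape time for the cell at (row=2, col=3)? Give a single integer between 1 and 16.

z_0 = 0 + 0i, c = -0.1250 + 0.3986i
Iter 1: z = -0.1250 + 0.3986i, |z|^2 = 0.1745
Iter 2: z = -0.2682 + 0.2989i, |z|^2 = 0.1613
Iter 3: z = -0.1424 + 0.2382i, |z|^2 = 0.0770
Iter 4: z = -0.1615 + 0.3307i, |z|^2 = 0.1354
Iter 5: z = -0.2083 + 0.2918i, |z|^2 = 0.1285
Iter 6: z = -0.1667 + 0.2770i, |z|^2 = 0.1045
Iter 7: z = -0.1739 + 0.3062i, |z|^2 = 0.1240
Iter 8: z = -0.1885 + 0.2921i, |z|^2 = 0.1208
Iter 9: z = -0.1748 + 0.2885i, |z|^2 = 0.1138
Iter 10: z = -0.1777 + 0.2977i, |z|^2 = 0.1202
Iter 11: z = -0.1821 + 0.2928i, |z|^2 = 0.1189
Iter 12: z = -0.1776 + 0.2920i, |z|^2 = 0.1168
Iter 13: z = -0.1787 + 0.2949i, |z|^2 = 0.1189
Iter 14: z = -0.1800 + 0.2932i, |z|^2 = 0.1184
Iter 15: z = -0.1785 + 0.2930i, |z|^2 = 0.1177

Answer: 16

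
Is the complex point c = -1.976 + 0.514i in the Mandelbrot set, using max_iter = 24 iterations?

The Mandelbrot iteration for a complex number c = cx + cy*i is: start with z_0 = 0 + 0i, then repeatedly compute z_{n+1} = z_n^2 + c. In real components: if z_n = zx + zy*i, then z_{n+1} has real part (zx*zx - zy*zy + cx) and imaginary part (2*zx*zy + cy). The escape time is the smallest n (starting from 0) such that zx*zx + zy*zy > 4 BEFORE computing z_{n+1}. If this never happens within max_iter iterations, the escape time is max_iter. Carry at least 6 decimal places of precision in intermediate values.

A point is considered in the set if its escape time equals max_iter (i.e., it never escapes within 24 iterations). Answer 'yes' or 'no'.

z_0 = 0 + 0i, c = -1.9760 + 0.5140i
Iter 1: z = -1.9760 + 0.5140i, |z|^2 = 4.1688
Escaped at iteration 1

Answer: no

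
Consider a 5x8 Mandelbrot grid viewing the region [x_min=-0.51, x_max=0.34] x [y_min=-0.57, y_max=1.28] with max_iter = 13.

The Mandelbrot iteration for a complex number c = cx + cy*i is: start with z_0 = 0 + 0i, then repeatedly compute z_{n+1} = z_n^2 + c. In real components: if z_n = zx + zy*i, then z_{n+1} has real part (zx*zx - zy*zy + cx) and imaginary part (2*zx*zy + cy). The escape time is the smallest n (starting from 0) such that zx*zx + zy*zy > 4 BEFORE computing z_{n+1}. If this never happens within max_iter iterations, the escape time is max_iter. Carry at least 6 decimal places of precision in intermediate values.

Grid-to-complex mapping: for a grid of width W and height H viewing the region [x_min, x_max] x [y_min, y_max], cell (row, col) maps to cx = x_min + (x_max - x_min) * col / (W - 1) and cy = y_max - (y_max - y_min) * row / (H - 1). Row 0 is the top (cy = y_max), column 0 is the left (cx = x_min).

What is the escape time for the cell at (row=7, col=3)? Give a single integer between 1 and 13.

z_0 = 0 + 0i, c = 0.1275 + -0.5700i
Iter 1: z = 0.1275 + -0.5700i, |z|^2 = 0.3412
Iter 2: z = -0.1811 + -0.7154i, |z|^2 = 0.5445
Iter 3: z = -0.3514 + -0.3108i, |z|^2 = 0.2201
Iter 4: z = 0.1544 + -0.3515i, |z|^2 = 0.1474
Iter 5: z = 0.0278 + -0.6785i, |z|^2 = 0.4612
Iter 6: z = -0.3321 + -0.6077i, |z|^2 = 0.4796
Iter 7: z = -0.1314 + -0.1663i, |z|^2 = 0.0449
Iter 8: z = 0.1171 + -0.5263i, |z|^2 = 0.2907
Iter 9: z = -0.1357 + -0.6933i, |z|^2 = 0.4990
Iter 10: z = -0.3347 + -0.3818i, |z|^2 = 0.2578
Iter 11: z = 0.0938 + -0.3144i, |z|^2 = 0.1077
Iter 12: z = 0.0374 + -0.6290i, |z|^2 = 0.3970

Answer: 13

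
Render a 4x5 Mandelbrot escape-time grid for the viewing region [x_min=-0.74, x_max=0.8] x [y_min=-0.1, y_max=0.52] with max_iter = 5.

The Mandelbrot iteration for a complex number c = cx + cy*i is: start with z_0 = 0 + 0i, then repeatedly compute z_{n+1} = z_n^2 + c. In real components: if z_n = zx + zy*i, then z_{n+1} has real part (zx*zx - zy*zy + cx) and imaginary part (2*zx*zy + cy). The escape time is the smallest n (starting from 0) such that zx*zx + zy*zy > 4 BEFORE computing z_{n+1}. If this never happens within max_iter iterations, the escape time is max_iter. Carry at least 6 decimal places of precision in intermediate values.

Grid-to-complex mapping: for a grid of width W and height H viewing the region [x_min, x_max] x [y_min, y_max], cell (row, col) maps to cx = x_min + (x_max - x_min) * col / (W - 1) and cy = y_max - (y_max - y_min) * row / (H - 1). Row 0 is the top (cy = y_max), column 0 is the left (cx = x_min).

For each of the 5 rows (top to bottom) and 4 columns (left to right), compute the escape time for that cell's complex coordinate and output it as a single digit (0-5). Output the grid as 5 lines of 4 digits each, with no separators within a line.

Answer: 5553
5553
5553
5553
5553

Derivation:
(row=0, col=0): c = -0.7400 + 0.5200i → escape time 5
(row=0, col=1): c = -0.2267 + 0.5200i → escape time 5
(row=0, col=2): c = 0.2867 + 0.5200i → escape time 5
(row=0, col=3): c = 0.8000 + 0.5200i → escape time 3
(row=1, col=0): c = -0.7400 + 0.3650i → escape time 5
(row=1, col=1): c = -0.2267 + 0.3650i → escape time 5
(row=1, col=2): c = 0.2867 + 0.3650i → escape time 5
(row=1, col=3): c = 0.8000 + 0.3650i → escape time 3
(row=2, col=0): c = -0.7400 + 0.2100i → escape time 5
(row=2, col=1): c = -0.2267 + 0.2100i → escape time 5
(row=2, col=2): c = 0.2867 + 0.2100i → escape time 5
(row=2, col=3): c = 0.8000 + 0.2100i → escape time 3
(row=3, col=0): c = -0.7400 + 0.0550i → escape time 5
(row=3, col=1): c = -0.2267 + 0.0550i → escape time 5
(row=3, col=2): c = 0.2867 + 0.0550i → escape time 5
(row=3, col=3): c = 0.8000 + 0.0550i → escape time 3
(row=4, col=0): c = -0.7400 + -0.1000i → escape time 5
(row=4, col=1): c = -0.2267 + -0.1000i → escape time 5
(row=4, col=2): c = 0.2867 + -0.1000i → escape time 5
(row=4, col=3): c = 0.8000 + -0.1000i → escape time 3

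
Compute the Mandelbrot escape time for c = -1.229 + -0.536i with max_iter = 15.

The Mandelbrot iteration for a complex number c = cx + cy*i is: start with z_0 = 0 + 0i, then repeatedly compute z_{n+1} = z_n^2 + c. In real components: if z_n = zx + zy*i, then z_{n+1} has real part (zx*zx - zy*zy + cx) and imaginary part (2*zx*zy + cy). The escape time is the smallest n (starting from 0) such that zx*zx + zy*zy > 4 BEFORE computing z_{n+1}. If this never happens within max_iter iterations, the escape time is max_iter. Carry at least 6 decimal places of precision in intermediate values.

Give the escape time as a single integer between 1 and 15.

Answer: 4

Derivation:
z_0 = 0 + 0i, c = -1.2290 + -0.5360i
Iter 1: z = -1.2290 + -0.5360i, |z|^2 = 1.7977
Iter 2: z = -0.0059 + 0.7815i, |z|^2 = 0.6108
Iter 3: z = -1.8397 + -0.5452i, |z|^2 = 3.6816
Iter 4: z = 1.8583 + 1.4698i, |z|^2 = 5.6135
Escaped at iteration 4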